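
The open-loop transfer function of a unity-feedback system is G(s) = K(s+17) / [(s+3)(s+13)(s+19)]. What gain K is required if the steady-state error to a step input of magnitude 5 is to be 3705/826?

5

System type = 0 (no poles at s=0).
K_p = lim_{s→0} G(s) = K·17 / (3·13·19) = (17/741)·K.
e_ss = 5/(1 + K_p) = 3705/826 ⇒ 1 + (17/741)·K = 826/741 ⇒ K = 5.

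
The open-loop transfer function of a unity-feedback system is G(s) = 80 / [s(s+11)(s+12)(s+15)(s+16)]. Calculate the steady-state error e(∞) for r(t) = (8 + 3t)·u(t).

One free integrator in G(s): this is a type 1 system. Treating each term separately:
  • 8: tracked with zero error.
  • 3t: e_ss = 3/K_v with K_v=1/396 → 1188.
Total e_ss = 1188.

1188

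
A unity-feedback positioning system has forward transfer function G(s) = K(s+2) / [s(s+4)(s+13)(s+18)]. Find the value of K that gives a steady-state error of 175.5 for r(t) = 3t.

System type = 1 (one pole at s=0).
K_v = lim_{s→0} s·G(s) = K·2 / (4·13·18) = (1/468)·K.
e_ss = 3/K_v = 175.5 ⇒ K_v = 2/117 ⇒ K = (2/117)/(1/468) = 8.

8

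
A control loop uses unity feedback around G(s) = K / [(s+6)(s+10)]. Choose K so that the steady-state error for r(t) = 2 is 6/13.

200

System type = 0 (no poles at s=0).
K_p = lim_{s→0} G(s) = K / (6·10) = (1/60)·K.
e_ss = 2/(1 + K_p) = 6/13 ⇒ 1 + (1/60)·K = 13/3 ⇒ K = 200.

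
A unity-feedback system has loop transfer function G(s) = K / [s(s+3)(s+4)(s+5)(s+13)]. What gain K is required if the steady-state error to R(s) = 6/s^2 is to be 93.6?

50

The open loop has one pole at the origin → type 1 system.
K_v = lim_{s→0} s·G(s) = K / (3·4·5·13) = (1/780)·K.
e_ss = 6/K_v = 93.6 ⇒ K_v = 5/78 ⇒ K = (5/78)/(1/780) = 50.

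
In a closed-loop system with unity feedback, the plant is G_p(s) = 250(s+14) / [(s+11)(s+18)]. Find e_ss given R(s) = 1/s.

99/1849

System type = 0 (no poles at s=0).
K_p = lim_{s→0} G_p(s) = 250·14 / (11·18) = 1750/99.
e_ss = 1/(1 + K_p) = 1/(1849/99) = 99/1849.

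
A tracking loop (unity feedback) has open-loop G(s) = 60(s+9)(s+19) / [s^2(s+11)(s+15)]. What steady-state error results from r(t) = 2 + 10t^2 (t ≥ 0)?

55/171

G(s) has two factors of s in the denominator, so the system is type 2. Treating each term separately:
  • 2: tracked with zero error.
  • 10t^2: e_ss = 20/K_a with K_a=684/11 → 55/171.
Total e_ss = 55/171.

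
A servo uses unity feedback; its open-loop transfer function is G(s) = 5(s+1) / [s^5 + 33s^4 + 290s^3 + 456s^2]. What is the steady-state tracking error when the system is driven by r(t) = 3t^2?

Lowest-order denominator term is 456s^2, so the open loop has 2 poles at the origin → type 2 system.
K_a = lim_{s→0} s^2·G(s) = 5·1 / 456 = 5/456.
r(t) = 3t^2 gives R(s) = 6/s^3.
e_ss = 6/K_a = 6/(5/456) = 547.2.

547.2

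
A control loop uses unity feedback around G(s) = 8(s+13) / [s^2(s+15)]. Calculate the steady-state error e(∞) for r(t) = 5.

Two free integrators in G(s): this is a type 2 system.
A type-2 system has K_p = ∞, so it tracks a step input with zero steady-state error.

0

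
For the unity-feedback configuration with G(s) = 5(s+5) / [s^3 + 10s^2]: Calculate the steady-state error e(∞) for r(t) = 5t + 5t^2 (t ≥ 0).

The denominator has no term below 10s^2 — 2 poles at s=0, type 2. Taking each input component in turn:
  • 5t: tracked with zero error.
  • 5t^2: e_ss = 10/K_a with K_a=2.5 → 4.
Total e_ss = 4.

4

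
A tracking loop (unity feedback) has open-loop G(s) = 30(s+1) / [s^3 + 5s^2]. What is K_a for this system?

6

The denominator has no term below 5s^2 — 2 poles at s=0, type 2.
K_a = lim_{s→0} s^2·G(s) = 30·1 / 5 = 6.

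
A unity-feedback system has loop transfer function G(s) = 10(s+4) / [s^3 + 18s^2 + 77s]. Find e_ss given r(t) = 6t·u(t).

The denominator has no term below 77s — 1 pole at s=0, type 1.
K_v = lim_{s→0} s·G(s) = 10·4 / 77 = 40/77.
e_ss = 6/K_v = 6/(40/77) = 11.55.

11.55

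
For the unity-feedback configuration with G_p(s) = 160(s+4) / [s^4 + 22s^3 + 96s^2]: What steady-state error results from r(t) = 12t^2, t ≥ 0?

The denominator has no term below 96s^2 — 2 poles at s=0, type 2.
K_a = lim_{s→0} s^2·G_p(s) = 160·4 / 96 = 20/3.
r(t) = 12t^2 gives R(s) = 24/s^3.
e_ss = 24/K_a = 24/(20/3) = 3.6.

3.6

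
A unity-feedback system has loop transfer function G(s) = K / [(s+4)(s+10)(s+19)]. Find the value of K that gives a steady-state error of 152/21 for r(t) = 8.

80

System type = 0 (no poles at s=0).
K_p = lim_{s→0} G(s) = K / (4·10·19) = (1/760)·K.
e_ss = 8/(1 + K_p) = 152/21 ⇒ 1 + (1/760)·K = 21/19 ⇒ K = 80.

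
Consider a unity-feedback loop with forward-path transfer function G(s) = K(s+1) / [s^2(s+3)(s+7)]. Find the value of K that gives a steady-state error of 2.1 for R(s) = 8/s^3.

The open loop has two poles at the origin → type 2 system.
K_a = lim_{s→0} s^2·G(s) = K·1 / (3·7) = (1/21)·K.
e_ss = 8/K_a = 2.1 ⇒ K_a = 80/21 ⇒ K = (80/21)/(1/21) = 80.

80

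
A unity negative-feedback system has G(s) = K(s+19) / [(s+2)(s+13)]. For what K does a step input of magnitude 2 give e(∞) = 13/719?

150

The open loop has no poles at the origin → type 0 system.
K_p = lim_{s→0} G(s) = K·19 / (2·13) = (19/26)·K.
e_ss = 2/(1 + K_p) = 13/719 ⇒ 1 + (19/26)·K = 1438/13 ⇒ K = 150.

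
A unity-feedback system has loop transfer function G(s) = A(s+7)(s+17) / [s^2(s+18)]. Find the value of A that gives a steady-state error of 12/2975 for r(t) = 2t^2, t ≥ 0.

Two free integrators in G(s): this is a type 2 system.
K_a = lim_{s→0} s^2·G(s) = A·7·17 / (18) = (119/18)·A.
e_ss = 4/K_a = 12/2975 ⇒ K_a = 2975/3 ⇒ A = (2975/3)/(119/18) = 150.

150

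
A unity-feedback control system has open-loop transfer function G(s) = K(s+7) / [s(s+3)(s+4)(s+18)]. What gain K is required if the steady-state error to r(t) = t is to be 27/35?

40

One free integrator in G(s): this is a type 1 system.
K_v = lim_{s→0} s·G(s) = K·7 / (3·4·18) = (7/216)·K.
e_ss = 1/K_v = 27/35 ⇒ K_v = 35/27 ⇒ K = (35/27)/(7/216) = 40.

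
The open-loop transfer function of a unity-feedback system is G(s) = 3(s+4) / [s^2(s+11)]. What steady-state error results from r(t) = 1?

0

System type = 2 (two poles at s=0).
A type-2 system has K_p = ∞, so it tracks a step input with zero steady-state error.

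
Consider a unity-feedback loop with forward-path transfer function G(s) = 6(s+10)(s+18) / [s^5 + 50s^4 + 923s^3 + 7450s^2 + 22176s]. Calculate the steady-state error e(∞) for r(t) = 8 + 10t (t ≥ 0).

616/3

The denominator has no term below 22176s — 1 pole at s=0, type 1. Treating each term separately:
  • 8: tracked with zero error.
  • 10t: e_ss = 10/K_v with K_v=15/308 → 616/3.
Total e_ss = 616/3.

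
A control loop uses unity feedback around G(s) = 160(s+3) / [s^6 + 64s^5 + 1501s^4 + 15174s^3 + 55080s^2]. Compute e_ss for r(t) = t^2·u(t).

Lowest-order denominator term is 55080s^2, so the open loop has 2 poles at the origin → type 2 system.
K_a = lim_{s→0} s^2·G(s) = 160·3 / 55080 = 4/459.
r(t) = t^2 gives R(s) = 2/s^3.
e_ss = 2/K_a = 2/(4/459) = 229.5.

229.5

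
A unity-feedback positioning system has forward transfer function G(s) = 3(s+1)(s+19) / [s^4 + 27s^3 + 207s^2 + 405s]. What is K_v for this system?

19/135

The denominator has no term below 405s — 1 pole at s=0, type 1.
K_v = lim_{s→0} s·G(s) = 3·1·19 / 405 = 19/135.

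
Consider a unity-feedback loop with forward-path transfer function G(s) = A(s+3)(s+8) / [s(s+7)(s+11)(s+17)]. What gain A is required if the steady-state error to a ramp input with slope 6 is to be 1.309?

System type = 1 (one pole at s=0).
K_v = lim_{s→0} s·G(s) = A·3·8 / (7·11·17) = (24/1309)·A.
e_ss = 6/K_v = 1.309 ⇒ K_v = 6000/1309 ⇒ A = (6000/1309)/(24/1309) = 250.

250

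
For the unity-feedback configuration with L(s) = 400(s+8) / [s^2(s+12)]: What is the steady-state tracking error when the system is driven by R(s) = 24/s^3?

0.09

L(s) has two factors of s in the denominator, so the system is type 2.
K_a = lim_{s→0} s^2·L(s) = 400·8 / (12) = 800/3.
r(t) = 12t^2 gives R(s) = 24/s^3.
e_ss = 24/K_a = 24/(800/3) = 0.09.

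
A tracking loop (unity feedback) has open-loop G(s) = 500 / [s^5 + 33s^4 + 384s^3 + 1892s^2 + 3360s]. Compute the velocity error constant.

25/168

The denominator has no term below 3360s — 1 pole at s=0, type 1.
K_v = lim_{s→0} s·G(s) = 500 / 3360 = 25/168.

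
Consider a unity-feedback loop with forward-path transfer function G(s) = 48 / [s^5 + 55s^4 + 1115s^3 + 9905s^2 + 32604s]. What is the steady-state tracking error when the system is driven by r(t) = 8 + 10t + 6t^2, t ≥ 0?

The denominator has no term below 32604s — 1 pole at s=0, type 1. Taking each input component in turn:
  • 8: tracked with zero error.
  • 10t: e_ss = 10/K_v with K_v=4/2717 → 6792.5.
  • 6t^2: a type-1 system cannot track it, e_ss → ∞.
The unbounded component dominates.

infinity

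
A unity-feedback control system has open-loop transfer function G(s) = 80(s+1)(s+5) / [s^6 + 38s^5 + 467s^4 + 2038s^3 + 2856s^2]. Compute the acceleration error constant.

Lowest-order denominator term is 2856s^2, so the open loop has 2 poles at the origin → type 2 system.
K_a = lim_{s→0} s^2·G(s) = 80·1·5 / 2856 = 50/357.

50/357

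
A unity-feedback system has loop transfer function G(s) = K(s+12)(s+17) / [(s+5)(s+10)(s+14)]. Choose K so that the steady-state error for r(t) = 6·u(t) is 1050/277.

No free integrators in G(s): this is a type 0 system.
K_p = lim_{s→0} G(s) = K·12·17 / (5·10·14) = (51/175)·K.
e_ss = 6/(1 + K_p) = 1050/277 ⇒ 1 + (51/175)·K = 277/175 ⇒ K = 2.

2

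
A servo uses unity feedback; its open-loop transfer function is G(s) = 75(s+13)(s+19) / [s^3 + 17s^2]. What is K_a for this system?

18525/17

Lowest-order denominator term is 17s^2, so the open loop has 2 poles at the origin → type 2 system.
K_a = lim_{s→0} s^2·G(s) = 75·13·19 / 17 = 18525/17.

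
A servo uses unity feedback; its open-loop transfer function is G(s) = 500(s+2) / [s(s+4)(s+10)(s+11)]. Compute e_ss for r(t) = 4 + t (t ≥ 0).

System type = 1 (one pole at s=0). By superposition:
  • 4: tracked with zero error.
  • t: e_ss = 1/K_v with K_v=25/11 → 0.44.
Total e_ss = 0.44.

0.44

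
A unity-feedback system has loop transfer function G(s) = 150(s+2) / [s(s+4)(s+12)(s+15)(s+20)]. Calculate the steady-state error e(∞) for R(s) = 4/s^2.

G(s) has one factor of s in the denominator, so the system is type 1.
K_v = lim_{s→0} s·G(s) = 150·2 / (4·12·15·20) = 1/48.
e_ss = 4/K_v = 4/(1/48) = 192.

192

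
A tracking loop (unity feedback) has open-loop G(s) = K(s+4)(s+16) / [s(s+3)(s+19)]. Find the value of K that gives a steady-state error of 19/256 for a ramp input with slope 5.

60

System type = 1 (one pole at s=0).
K_v = lim_{s→0} s·G(s) = K·4·16 / (3·19) = (64/57)·K.
e_ss = 5/K_v = 19/256 ⇒ K_v = 1280/19 ⇒ K = (1280/19)/(64/57) = 60.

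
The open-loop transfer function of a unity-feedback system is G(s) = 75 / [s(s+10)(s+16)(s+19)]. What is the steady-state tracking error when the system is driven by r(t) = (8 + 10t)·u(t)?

1216/3

One free integrator in G(s): this is a type 1 system. Treating each term separately:
  • 8: tracked with zero error.
  • 10t: e_ss = 10/K_v with K_v=15/608 → 1216/3.
Total e_ss = 1216/3.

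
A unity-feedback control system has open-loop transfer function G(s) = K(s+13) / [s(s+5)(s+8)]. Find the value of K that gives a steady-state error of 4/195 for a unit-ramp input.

150

One free integrator in G(s): this is a type 1 system.
K_v = lim_{s→0} s·G(s) = K·13 / (5·8) = 0.325·K.
e_ss = 1/K_v = 4/195 ⇒ K_v = 48.75 ⇒ K = 48.75/0.325 = 150.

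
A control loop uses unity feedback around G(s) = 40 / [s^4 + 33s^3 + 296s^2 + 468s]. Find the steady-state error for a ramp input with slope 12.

140.4

Factoring s from the denominator leaves a polynomial with constant term 468, so the system is type 1.
K_v = lim_{s→0} s·G(s) = 40 / 468 = 10/117.
e_ss = 12/K_v = 12/(10/117) = 140.4.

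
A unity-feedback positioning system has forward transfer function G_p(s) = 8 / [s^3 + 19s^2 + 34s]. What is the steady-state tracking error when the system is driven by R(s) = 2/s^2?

8.5

The denominator has no term below 34s — 1 pole at s=0, type 1.
K_v = lim_{s→0} s·G_p(s) = 8 / 34 = 4/17.
e_ss = 2/K_v = 2/(4/17) = 8.5.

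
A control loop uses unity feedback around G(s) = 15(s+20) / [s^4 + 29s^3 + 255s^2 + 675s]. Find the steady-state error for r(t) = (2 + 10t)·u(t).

Lowest-order denominator term is 675s, so the open loop has 1 pole at the origin → type 1 system. By superposition:
  • 2: tracked with zero error.
  • 10t: e_ss = 10/K_v with K_v=4/9 → 22.5.
Total e_ss = 22.5.

22.5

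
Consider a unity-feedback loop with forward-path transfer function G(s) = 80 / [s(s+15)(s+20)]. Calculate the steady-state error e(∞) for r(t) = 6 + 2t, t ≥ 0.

7.5

One free integrator in G(s): this is a type 1 system. Treating each term separately:
  • 6: tracked with zero error.
  • 2t: e_ss = 2/K_v with K_v=4/15 → 7.5.
Total e_ss = 7.5.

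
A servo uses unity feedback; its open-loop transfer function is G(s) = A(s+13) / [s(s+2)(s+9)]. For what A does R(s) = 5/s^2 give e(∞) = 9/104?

One free integrator in G(s): this is a type 1 system.
K_v = lim_{s→0} s·G(s) = A·13 / (2·9) = (13/18)·A.
e_ss = 5/K_v = 9/104 ⇒ K_v = 520/9 ⇒ A = (520/9)/(13/18) = 80.

80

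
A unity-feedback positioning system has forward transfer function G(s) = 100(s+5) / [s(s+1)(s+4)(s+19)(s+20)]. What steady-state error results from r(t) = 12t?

G(s) has one factor of s in the denominator, so the system is type 1.
K_v = lim_{s→0} s·G(s) = 100·5 / (1·4·19·20) = 25/76.
e_ss = 12/K_v = 12/(25/76) = 36.48.

36.48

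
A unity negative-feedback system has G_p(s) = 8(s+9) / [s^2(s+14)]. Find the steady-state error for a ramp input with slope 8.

0

Two free integrators in G_p(s): this is a type 2 system.
K_v = ∞ for a type-2 system; e_ss to a ramp is zero.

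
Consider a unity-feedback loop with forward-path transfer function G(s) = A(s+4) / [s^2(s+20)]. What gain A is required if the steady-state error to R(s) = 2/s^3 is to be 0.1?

System type = 2 (two poles at s=0).
K_a = lim_{s→0} s^2·G(s) = A·4 / (20) = 0.2·A.
e_ss = 2/K_a = 0.1 ⇒ K_a = 20 ⇒ A = 20/0.2 = 100.

100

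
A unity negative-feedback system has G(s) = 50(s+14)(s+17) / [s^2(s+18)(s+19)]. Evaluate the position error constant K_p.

infinity

K_p = lim_{s→0} G(s); with 2 poles at the origin the limit diverges, so K_p = ∞.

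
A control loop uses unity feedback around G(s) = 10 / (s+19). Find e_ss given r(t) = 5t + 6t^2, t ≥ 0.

infinity

G(s) has no factors of s in the denominator, so the system is type 0. Taking each input component in turn:
  • 5t: a type-0 system cannot track it, e_ss → ∞.
  • 6t^2: a type-0 system cannot track it, e_ss → ∞.
The unbounded component dominates.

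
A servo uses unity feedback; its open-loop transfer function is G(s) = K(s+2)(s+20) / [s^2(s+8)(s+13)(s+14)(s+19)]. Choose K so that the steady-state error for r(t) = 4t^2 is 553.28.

10

G(s) has two factors of s in the denominator, so the system is type 2.
K_a = lim_{s→0} s^2·G(s) = K·2·20 / (8·13·14·19) = (5/3458)·K.
e_ss = 8/K_a = 553.28 ⇒ K_a = 25/1729 ⇒ K = (25/1729)/(5/3458) = 10.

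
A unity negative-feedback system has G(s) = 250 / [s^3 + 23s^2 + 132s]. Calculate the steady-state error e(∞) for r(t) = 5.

0

Factoring s from the denominator leaves a polynomial with constant term 132, so the system is type 1.
K_p = ∞ for a type-1 system; e_ss to a step is zero.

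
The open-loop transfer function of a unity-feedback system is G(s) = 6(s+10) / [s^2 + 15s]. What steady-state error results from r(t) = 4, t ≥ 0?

0

Lowest-order denominator term is 15s, so the open loop has 1 pole at the origin → type 1 system.
K_p = ∞ for a type-1 system; e_ss to a step is zero.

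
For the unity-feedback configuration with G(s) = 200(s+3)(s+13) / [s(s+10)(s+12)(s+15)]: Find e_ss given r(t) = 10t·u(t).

System type = 1 (one pole at s=0).
K_v = lim_{s→0} s·G(s) = 200·3·13 / (10·12·15) = 13/3.
e_ss = 10/K_v = 10/(13/3) = 30/13.

30/13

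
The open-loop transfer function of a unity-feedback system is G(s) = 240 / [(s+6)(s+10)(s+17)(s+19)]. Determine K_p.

The open loop has no poles at the origin → type 0 system.
K_p = lim_{s→0} G(s) = 240 / (6·10·17·19) = 4/323.

4/323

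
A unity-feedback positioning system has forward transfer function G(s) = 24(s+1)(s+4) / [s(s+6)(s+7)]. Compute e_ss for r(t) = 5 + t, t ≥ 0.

One free integrator in G(s): this is a type 1 system. Taking each input component in turn:
  • 5: tracked with zero error.
  • t: e_ss = 1/K_v with K_v=16/7 → 0.4375.
Total e_ss = 0.4375.

0.4375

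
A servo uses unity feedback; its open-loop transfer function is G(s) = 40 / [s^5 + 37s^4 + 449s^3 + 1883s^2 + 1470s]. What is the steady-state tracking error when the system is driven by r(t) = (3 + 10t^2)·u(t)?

Lowest-order denominator term is 1470s, so the open loop has 1 pole at the origin → type 1 system. Taking each input component in turn:
  • 3: tracked with zero error.
  • 10t^2: a type-1 system cannot track it, e_ss → ∞.
The unbounded component dominates.

infinity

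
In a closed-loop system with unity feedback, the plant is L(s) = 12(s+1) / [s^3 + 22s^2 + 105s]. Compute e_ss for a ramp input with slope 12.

Lowest-order denominator term is 105s, so the open loop has 1 pole at the origin → type 1 system.
K_v = lim_{s→0} s·L(s) = 12·1 / 105 = 4/35.
e_ss = 12/K_v = 12/(4/35) = 105.

105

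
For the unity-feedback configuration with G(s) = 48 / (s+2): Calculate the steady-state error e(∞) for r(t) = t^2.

infinity

No free integrators in G(s): this is a type 0 system.
For a type-0 system K_a = 0, so e_ss to a parabolic input is unbounded.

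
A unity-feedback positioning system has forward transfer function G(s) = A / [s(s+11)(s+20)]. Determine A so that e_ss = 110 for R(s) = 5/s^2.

10

System type = 1 (one pole at s=0).
K_v = lim_{s→0} s·G(s) = A / (11·20) = (1/220)·A.
e_ss = 5/K_v = 110 ⇒ K_v = 1/22 ⇒ A = (1/22)/(1/220) = 10.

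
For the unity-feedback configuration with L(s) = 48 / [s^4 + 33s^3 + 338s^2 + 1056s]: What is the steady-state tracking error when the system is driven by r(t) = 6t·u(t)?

132

Lowest-order denominator term is 1056s, so the open loop has 1 pole at the origin → type 1 system.
K_v = lim_{s→0} s·L(s) = 48 / 1056 = 1/22.
e_ss = 6/K_v = 6/(1/22) = 132.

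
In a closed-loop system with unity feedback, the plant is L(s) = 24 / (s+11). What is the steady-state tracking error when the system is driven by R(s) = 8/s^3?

infinity

System type = 0 (no poles at s=0).
K_a = lim_{s→0} s^2·L(s) = 0; the steady-state error to this parabolic input grows without bound.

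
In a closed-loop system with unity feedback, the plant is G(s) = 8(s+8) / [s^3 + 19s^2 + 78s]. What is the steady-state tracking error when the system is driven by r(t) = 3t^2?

infinity

Factoring s from the denominator leaves a polynomial with constant term 78, so the system is type 1.
For a type-1 system K_a = 0, so e_ss to a parabolic input is unbounded.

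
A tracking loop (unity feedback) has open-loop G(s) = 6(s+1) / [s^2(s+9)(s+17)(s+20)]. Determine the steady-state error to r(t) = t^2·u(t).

The open loop has two poles at the origin → type 2 system.
K_a = lim_{s→0} s^2·G(s) = 6·1 / (9·17·20) = 1/510.
r(t) = t^2 gives R(s) = 2/s^3.
e_ss = 2/K_a = 2/(1/510) = 1020.

1020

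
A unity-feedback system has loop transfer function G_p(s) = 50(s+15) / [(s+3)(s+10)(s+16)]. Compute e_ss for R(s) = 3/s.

System type = 0 (no poles at s=0).
K_p = lim_{s→0} G_p(s) = 50·15 / (3·10·16) = 1.5625.
e_ss = 3/(1 + K_p) = 3/2.5625 = 48/41.

48/41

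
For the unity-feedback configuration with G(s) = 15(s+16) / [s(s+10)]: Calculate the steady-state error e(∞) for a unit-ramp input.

1/24

One free integrator in G(s): this is a type 1 system.
K_v = lim_{s→0} s·G(s) = 15·16 / (10) = 24.
e_ss = 1/K_v = 1/24.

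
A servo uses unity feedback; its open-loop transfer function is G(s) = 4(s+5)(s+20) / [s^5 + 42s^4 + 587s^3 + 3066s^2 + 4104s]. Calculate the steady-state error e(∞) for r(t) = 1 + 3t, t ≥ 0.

30.78

Lowest-order denominator term is 4104s, so the open loop has 1 pole at the origin → type 1 system. Taking each input component in turn:
  • 1: tracked with zero error.
  • 3t: e_ss = 3/K_v with K_v=50/513 → 30.78.
Total e_ss = 30.78.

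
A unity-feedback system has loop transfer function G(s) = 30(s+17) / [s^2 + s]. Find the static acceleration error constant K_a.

0

Lowest-order denominator term is s, so the open loop has 1 pole at the origin → type 1 system.
K_a = lim_{s→0} s^2·G(s) = 0 (the extra factor of s kills the finite limit).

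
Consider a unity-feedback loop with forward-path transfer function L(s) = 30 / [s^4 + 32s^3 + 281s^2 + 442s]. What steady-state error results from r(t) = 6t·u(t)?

Factoring s from the denominator leaves a polynomial with constant term 442, so the system is type 1.
K_v = lim_{s→0} s·L(s) = 30 / 442 = 15/221.
e_ss = 6/K_v = 6/(15/221) = 88.4.

88.4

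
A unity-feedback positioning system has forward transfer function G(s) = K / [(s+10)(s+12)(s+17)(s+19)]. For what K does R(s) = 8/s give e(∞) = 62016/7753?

G(s) has no factors of s in the denominator, so the system is type 0.
K_p = lim_{s→0} G(s) = K / (10·12·17·19) = (1/38760)·K.
e_ss = 8/(1 + K_p) = 62016/7753 ⇒ 1 + (1/38760)·K = 7753/7752 ⇒ K = 5.

5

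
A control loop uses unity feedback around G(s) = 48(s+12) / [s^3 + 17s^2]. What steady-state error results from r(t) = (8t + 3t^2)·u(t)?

17/96

Lowest-order denominator term is 17s^2, so the open loop has 2 poles at the origin → type 2 system. Treating each term separately:
  • 8t: tracked with zero error.
  • 3t^2: e_ss = 6/K_a with K_a=576/17 → 17/96.
Total e_ss = 17/96.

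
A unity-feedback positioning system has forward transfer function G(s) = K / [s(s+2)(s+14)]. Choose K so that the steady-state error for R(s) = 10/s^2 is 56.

5

System type = 1 (one pole at s=0).
K_v = lim_{s→0} s·G(s) = K / (2·14) = (1/28)·K.
e_ss = 10/K_v = 56 ⇒ K_v = 5/28 ⇒ K = (5/28)/(1/28) = 5.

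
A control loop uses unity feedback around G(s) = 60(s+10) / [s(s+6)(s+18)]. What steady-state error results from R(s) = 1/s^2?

G(s) has one factor of s in the denominator, so the system is type 1.
K_v = lim_{s→0} s·G(s) = 60·10 / (6·18) = 50/9.
e_ss = 1/K_v = 1/(50/9) = 0.18.

0.18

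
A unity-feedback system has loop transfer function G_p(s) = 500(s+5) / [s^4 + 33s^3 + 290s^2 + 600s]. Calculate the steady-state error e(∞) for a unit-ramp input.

The denominator has no term below 600s — 1 pole at s=0, type 1.
K_v = lim_{s→0} s·G_p(s) = 500·5 / 600 = 25/6.
e_ss = 1/K_v = 1/(25/6) = 0.24.

0.24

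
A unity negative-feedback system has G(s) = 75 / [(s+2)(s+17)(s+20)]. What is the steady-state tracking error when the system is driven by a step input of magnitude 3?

The open loop has no poles at the origin → type 0 system.
K_p = lim_{s→0} G(s) = 75 / (2·17·20) = 15/136.
e_ss = 3/(1 + K_p) = 3/(151/136) = 408/151.

408/151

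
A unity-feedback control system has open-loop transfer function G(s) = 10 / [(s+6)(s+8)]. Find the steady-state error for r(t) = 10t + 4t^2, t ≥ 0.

infinity

The open loop has no poles at the origin → type 0 system. Treating each term separately:
  • 10t: a type-0 system cannot track it, e_ss → ∞.
  • 4t^2: a type-0 system cannot track it, e_ss → ∞.
The unbounded component dominates.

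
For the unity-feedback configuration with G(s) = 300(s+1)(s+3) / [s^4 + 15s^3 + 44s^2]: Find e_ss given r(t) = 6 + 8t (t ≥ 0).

Factoring s^2 from the denominator leaves a polynomial with constant term 44, so the system is type 2. Taking each input component in turn:
  • 6: tracked with zero error.
  • 8t: tracked with zero error.
Total e_ss = 0.

0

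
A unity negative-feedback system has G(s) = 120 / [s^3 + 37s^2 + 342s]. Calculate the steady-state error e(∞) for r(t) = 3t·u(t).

8.55

The denominator has no term below 342s — 1 pole at s=0, type 1.
K_v = lim_{s→0} s·G(s) = 120 / 342 = 20/57.
e_ss = 3/K_v = 3/(20/57) = 8.55.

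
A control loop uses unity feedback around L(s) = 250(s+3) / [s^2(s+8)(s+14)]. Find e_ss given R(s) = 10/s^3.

Two free integrators in L(s): this is a type 2 system.
K_a = lim_{s→0} s^2·L(s) = 250·3 / (8·14) = 375/56.
r(t) = 5t^2 gives R(s) = 10/s^3.
e_ss = 10/K_a = 10/(375/56) = 112/75.

112/75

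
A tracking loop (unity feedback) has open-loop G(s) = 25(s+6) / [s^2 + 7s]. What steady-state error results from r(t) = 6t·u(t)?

Lowest-order denominator term is 7s, so the open loop has 1 pole at the origin → type 1 system.
K_v = lim_{s→0} s·G(s) = 25·6 / 7 = 150/7.
e_ss = 6/K_v = 6/(150/7) = 0.28.

0.28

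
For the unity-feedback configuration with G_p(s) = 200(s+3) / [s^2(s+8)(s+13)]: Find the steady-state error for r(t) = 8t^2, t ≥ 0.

208/75

System type = 2 (two poles at s=0).
K_a = lim_{s→0} s^2·G_p(s) = 200·3 / (8·13) = 75/13.
r(t) = 8t^2 gives R(s) = 16/s^3.
e_ss = 16/K_a = 16/(75/13) = 208/75.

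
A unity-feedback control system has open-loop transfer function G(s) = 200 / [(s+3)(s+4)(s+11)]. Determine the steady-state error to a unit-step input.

No free integrators in G(s): this is a type 0 system.
K_p = lim_{s→0} G(s) = 200 / (3·4·11) = 50/33.
e_ss = 1/(1 + K_p) = 1/(83/33) = 33/83.

33/83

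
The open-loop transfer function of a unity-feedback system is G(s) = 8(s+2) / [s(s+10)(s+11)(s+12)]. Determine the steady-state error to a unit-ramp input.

82.5

The open loop has one pole at the origin → type 1 system.
K_v = lim_{s→0} s·G(s) = 8·2 / (10·11·12) = 2/165.
e_ss = 1/K_v = 1/(2/165) = 82.5.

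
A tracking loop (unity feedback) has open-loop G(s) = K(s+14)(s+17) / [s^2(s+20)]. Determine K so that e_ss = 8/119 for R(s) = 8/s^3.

10

The open loop has two poles at the origin → type 2 system.
K_a = lim_{s→0} s^2·G(s) = K·14·17 / (20) = 11.9·K.
e_ss = 8/K_a = 8/119 ⇒ K_a = 119 ⇒ K = 119/11.9 = 10.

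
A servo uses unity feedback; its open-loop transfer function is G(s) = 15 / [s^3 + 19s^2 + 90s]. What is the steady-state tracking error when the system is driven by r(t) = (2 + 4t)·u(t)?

The denominator has no term below 90s — 1 pole at s=0, type 1. Taking each input component in turn:
  • 2: tracked with zero error.
  • 4t: e_ss = 4/K_v with K_v=1/6 → 24.
Total e_ss = 24.

24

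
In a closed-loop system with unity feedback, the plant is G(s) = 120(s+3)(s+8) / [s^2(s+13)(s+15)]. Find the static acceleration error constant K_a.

192/13

G(s) has two factors of s in the denominator, so the system is type 2.
K_a = lim_{s→0} s^2·G(s) = 120·3·8 / (13·15) = 192/13.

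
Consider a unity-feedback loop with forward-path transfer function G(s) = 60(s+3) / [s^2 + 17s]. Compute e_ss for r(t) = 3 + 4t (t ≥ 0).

The denominator has no term below 17s — 1 pole at s=0, type 1. Treating each term separately:
  • 3: tracked with zero error.
  • 4t: e_ss = 4/K_v with K_v=180/17 → 17/45.
Total e_ss = 17/45.

17/45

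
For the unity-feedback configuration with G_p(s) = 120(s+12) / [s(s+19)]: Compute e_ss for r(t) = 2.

0

The open loop has one pole at the origin → type 1 system.
A type-1 system has K_p = ∞, so it tracks a step input with zero steady-state error.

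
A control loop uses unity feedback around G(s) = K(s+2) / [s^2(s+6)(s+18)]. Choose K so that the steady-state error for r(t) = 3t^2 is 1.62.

Two free integrators in G(s): this is a type 2 system.
K_a = lim_{s→0} s^2·G(s) = K·2 / (6·18) = (1/54)·K.
e_ss = 6/K_a = 1.62 ⇒ K_a = 100/27 ⇒ K = (100/27)/(1/54) = 200.

200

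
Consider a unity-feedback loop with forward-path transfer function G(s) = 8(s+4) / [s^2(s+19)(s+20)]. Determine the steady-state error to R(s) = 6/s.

G(s) has two factors of s in the denominator, so the system is type 2.
K_p = ∞ for a type-2 system; e_ss to a step is zero.

0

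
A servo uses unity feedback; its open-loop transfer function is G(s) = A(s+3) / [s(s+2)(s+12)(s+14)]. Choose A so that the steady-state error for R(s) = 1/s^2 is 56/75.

System type = 1 (one pole at s=0).
K_v = lim_{s→0} s·G(s) = A·3 / (2·12·14) = (1/112)·A.
e_ss = 1/K_v = 56/75 ⇒ K_v = 75/56 ⇒ A = (75/56)/(1/112) = 150.

150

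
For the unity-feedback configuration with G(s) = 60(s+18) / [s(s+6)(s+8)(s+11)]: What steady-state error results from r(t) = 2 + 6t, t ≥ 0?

44/15

System type = 1 (one pole at s=0). Taking each input component in turn:
  • 2: tracked with zero error.
  • 6t: e_ss = 6/K_v with K_v=45/22 → 44/15.
Total e_ss = 44/15.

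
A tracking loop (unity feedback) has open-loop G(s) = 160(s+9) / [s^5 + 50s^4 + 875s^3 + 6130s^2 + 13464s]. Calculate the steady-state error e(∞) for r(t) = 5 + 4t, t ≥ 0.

37.4

Factoring s from the denominator leaves a polynomial with constant term 13464, so the system is type 1. Treating each term separately:
  • 5: tracked with zero error.
  • 4t: e_ss = 4/K_v with K_v=20/187 → 37.4.
Total e_ss = 37.4.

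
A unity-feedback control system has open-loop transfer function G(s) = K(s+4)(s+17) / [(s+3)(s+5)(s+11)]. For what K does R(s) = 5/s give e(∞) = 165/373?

G(s) has no factors of s in the denominator, so the system is type 0.
K_p = lim_{s→0} G(s) = K·4·17 / (3·5·11) = (68/165)·K.
e_ss = 5/(1 + K_p) = 165/373 ⇒ 1 + (68/165)·K = 373/33 ⇒ K = 25.

25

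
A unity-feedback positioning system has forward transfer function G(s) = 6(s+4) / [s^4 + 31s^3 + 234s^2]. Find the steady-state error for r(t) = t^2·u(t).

Lowest-order denominator term is 234s^2, so the open loop has 2 poles at the origin → type 2 system.
K_a = lim_{s→0} s^2·G(s) = 6·4 / 234 = 4/39.
r(t) = t^2 gives R(s) = 2/s^3.
e_ss = 2/K_a = 2/(4/39) = 19.5.

19.5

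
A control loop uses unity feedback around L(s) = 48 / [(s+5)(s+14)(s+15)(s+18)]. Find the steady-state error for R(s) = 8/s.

L(s) has no factors of s in the denominator, so the system is type 0.
K_p = lim_{s→0} L(s) = 48 / (5·14·15·18) = 4/1575.
e_ss = 8/(1 + K_p) = 8/(1579/1575) = 12600/1579.

12600/1579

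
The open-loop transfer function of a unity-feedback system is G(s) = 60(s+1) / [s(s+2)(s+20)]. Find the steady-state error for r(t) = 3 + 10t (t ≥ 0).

System type = 1 (one pole at s=0). By superposition:
  • 3: tracked with zero error.
  • 10t: e_ss = 10/K_v with K_v=1.5 → 20/3.
Total e_ss = 20/3.

20/3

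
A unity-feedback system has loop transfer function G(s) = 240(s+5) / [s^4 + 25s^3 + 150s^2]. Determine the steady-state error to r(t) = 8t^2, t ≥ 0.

2

Lowest-order denominator term is 150s^2, so the open loop has 2 poles at the origin → type 2 system.
K_a = lim_{s→0} s^2·G(s) = 240·5 / 150 = 8.
r(t) = 8t^2 gives R(s) = 16/s^3.
e_ss = 16/K_a = 16/8 = 2.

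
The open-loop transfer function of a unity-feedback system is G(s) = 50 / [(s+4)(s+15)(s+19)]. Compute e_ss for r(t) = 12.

System type = 0 (no poles at s=0).
K_p = lim_{s→0} G(s) = 50 / (4·15·19) = 5/114.
e_ss = 12/(1 + K_p) = 12/(119/114) = 1368/119.

1368/119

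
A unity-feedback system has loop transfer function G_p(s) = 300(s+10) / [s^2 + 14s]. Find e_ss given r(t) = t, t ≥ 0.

7/1500

Factoring s from the denominator leaves a polynomial with constant term 14, so the system is type 1.
K_v = lim_{s→0} s·G_p(s) = 300·10 / 14 = 1500/7.
e_ss = 1/K_v = 1/(1500/7) = 7/1500.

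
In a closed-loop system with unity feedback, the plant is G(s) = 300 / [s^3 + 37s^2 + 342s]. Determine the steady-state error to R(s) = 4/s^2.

Factoring s from the denominator leaves a polynomial with constant term 342, so the system is type 1.
K_v = lim_{s→0} s·G(s) = 300 / 342 = 50/57.
e_ss = 4/K_v = 4/(50/57) = 4.56.

4.56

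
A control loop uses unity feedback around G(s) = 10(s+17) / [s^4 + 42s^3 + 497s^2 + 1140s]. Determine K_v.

17/114

The denominator has no term below 1140s — 1 pole at s=0, type 1.
K_v = lim_{s→0} s·G(s) = 10·17 / 1140 = 17/114.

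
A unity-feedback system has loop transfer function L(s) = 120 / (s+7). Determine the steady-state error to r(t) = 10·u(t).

L(s) has no factors of s in the denominator, so the system is type 0.
K_p = lim_{s→0} L(s) = 120 / (7) = 120/7.
e_ss = 10/(1 + K_p) = 10/(127/7) = 70/127.

70/127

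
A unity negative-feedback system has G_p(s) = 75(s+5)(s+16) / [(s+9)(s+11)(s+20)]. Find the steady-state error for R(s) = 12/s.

396/133

G_p(s) has no factors of s in the denominator, so the system is type 0.
K_p = lim_{s→0} G_p(s) = 75·5·16 / (9·11·20) = 100/33.
e_ss = 12/(1 + K_p) = 12/(133/33) = 396/133.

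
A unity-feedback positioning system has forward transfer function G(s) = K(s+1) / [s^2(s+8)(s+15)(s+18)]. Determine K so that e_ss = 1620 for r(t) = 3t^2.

8

System type = 2 (two poles at s=0).
K_a = lim_{s→0} s^2·G(s) = K·1 / (8·15·18) = (1/2160)·K.
e_ss = 6/K_a = 1620 ⇒ K_a = 1/270 ⇒ K = (1/270)/(1/2160) = 8.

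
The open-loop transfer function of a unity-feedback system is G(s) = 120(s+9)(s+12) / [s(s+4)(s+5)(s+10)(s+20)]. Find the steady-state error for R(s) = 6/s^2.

50/27

The open loop has one pole at the origin → type 1 system.
K_v = lim_{s→0} s·G(s) = 120·9·12 / (4·5·10·20) = 3.24.
e_ss = 6/K_v = 6/3.24 = 50/27.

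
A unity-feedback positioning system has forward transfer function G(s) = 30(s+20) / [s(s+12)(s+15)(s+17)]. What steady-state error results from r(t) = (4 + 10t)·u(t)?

System type = 1 (one pole at s=0). Treating each term separately:
  • 4: tracked with zero error.
  • 10t: e_ss = 10/K_v with K_v=10/51 → 51.
Total e_ss = 51.

51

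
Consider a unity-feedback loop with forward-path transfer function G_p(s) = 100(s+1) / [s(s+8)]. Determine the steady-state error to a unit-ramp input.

0.08

System type = 1 (one pole at s=0).
K_v = lim_{s→0} s·G_p(s) = 100·1 / (8) = 12.5.
e_ss = 1/K_v = 1/12.5 = 0.08.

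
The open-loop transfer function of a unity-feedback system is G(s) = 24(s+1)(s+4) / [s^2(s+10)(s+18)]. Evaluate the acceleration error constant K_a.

Two free integrators in G(s): this is a type 2 system.
K_a = lim_{s→0} s^2·G(s) = 24·1·4 / (10·18) = 8/15.

8/15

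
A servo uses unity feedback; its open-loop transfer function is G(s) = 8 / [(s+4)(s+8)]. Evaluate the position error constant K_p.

System type = 0 (no poles at s=0).
K_p = lim_{s→0} G(s) = 8 / (4·8) = 0.25.

0.25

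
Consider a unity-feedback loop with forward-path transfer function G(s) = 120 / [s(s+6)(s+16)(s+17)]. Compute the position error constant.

K_p = lim_{s→0} G(s); with 1 pole at the origin the limit diverges, so K_p = ∞.

infinity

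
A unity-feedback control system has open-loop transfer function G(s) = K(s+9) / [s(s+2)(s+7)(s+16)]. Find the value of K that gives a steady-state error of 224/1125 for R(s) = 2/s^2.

250

One free integrator in G(s): this is a type 1 system.
K_v = lim_{s→0} s·G(s) = K·9 / (2·7·16) = (9/224)·K.
e_ss = 2/K_v = 224/1125 ⇒ K_v = 1125/112 ⇒ K = (1125/112)/(9/224) = 250.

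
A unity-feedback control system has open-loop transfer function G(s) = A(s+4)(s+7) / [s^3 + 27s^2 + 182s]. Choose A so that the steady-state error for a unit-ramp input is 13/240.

The denominator has no term below 182s — 1 pole at s=0, type 1.
K_v = lim_{s→0} s·G(s) = A·4·7 / 182 = (2/13)·A.
e_ss = 1/K_v = 13/240 ⇒ K_v = 240/13 ⇒ A = (240/13)/(2/13) = 120.

120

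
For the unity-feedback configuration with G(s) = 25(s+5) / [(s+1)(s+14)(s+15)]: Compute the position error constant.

25/42

System type = 0 (no poles at s=0).
K_p = lim_{s→0} G(s) = 25·5 / (1·14·15) = 25/42.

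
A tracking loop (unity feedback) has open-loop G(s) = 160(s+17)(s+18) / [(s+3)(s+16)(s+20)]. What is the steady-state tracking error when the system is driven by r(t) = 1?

The open loop has no poles at the origin → type 0 system.
K_p = lim_{s→0} G(s) = 160·17·18 / (3·16·20) = 51.
e_ss = 1/(1 + K_p) = 1/52.

1/52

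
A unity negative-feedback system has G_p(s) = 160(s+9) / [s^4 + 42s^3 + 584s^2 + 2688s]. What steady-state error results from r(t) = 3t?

5.6

Lowest-order denominator term is 2688s, so the open loop has 1 pole at the origin → type 1 system.
K_v = lim_{s→0} s·G_p(s) = 160·9 / 2688 = 15/28.
e_ss = 3/K_v = 3/(15/28) = 5.6.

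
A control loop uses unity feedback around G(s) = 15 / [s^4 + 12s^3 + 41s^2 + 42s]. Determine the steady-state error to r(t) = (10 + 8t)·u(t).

22.4

Lowest-order denominator term is 42s, so the open loop has 1 pole at the origin → type 1 system. Taking each input component in turn:
  • 10: tracked with zero error.
  • 8t: e_ss = 8/K_v with K_v=5/14 → 22.4.
Total e_ss = 22.4.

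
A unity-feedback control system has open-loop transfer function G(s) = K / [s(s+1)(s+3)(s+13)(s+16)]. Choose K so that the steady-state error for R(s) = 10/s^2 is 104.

One free integrator in G(s): this is a type 1 system.
K_v = lim_{s→0} s·G(s) = K / (1·3·13·16) = (1/624)·K.
e_ss = 10/K_v = 104 ⇒ K_v = 5/52 ⇒ K = (5/52)/(1/624) = 60.

60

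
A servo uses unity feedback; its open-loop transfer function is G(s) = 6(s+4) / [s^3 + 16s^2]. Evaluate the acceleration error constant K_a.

The denominator has no term below 16s^2 — 2 poles at s=0, type 2.
K_a = lim_{s→0} s^2·G(s) = 6·4 / 16 = 1.5.

1.5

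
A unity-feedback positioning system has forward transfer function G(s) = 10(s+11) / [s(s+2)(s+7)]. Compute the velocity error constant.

55/7

G(s) has one factor of s in the denominator, so the system is type 1.
K_v = lim_{s→0} s·G(s) = 10·11 / (2·7) = 55/7.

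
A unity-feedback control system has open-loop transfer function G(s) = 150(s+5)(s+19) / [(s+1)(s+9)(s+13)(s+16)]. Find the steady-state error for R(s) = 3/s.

The open loop has no poles at the origin → type 0 system.
K_p = lim_{s→0} G(s) = 150·5·19 / (1·9·13·16) = 2375/312.
e_ss = 3/(1 + K_p) = 3/(2687/312) = 936/2687.

936/2687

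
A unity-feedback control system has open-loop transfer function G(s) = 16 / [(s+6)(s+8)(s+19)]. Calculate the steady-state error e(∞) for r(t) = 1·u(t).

57/58

System type = 0 (no poles at s=0).
K_p = lim_{s→0} G(s) = 16 / (6·8·19) = 1/57.
e_ss = 1/(1 + K_p) = 1/(58/57) = 57/58.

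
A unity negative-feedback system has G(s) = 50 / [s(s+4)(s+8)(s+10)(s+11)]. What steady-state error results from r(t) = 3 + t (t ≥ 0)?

One free integrator in G(s): this is a type 1 system. Taking each input component in turn:
  • 3: tracked with zero error.
  • t: e_ss = 1/K_v with K_v=5/352 → 70.4.
Total e_ss = 70.4.

70.4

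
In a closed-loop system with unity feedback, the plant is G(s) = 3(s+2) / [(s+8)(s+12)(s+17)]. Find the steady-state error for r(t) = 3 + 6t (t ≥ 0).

infinity

No free integrators in G(s): this is a type 0 system. Treating each term separately:
  • 3: e_ss = 3/(1+K_p) with K_p=1/272 → 272/91.
  • 6t: a type-0 system cannot track it, e_ss → ∞.
The unbounded component dominates.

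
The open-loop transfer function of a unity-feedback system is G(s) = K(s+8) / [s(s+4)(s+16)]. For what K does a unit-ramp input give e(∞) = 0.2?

40

One free integrator in G(s): this is a type 1 system.
K_v = lim_{s→0} s·G(s) = K·8 / (4·16) = 0.125·K.
e_ss = 1/K_v = 0.2 ⇒ K_v = 5 ⇒ K = 5/0.125 = 40.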